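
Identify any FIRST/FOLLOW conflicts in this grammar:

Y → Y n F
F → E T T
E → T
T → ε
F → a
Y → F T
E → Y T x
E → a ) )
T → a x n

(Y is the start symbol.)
Yes. Y → Y n F with FOLLOW(Y) on { 'a', 'n', 'x' }; F → a with FOLLOW(F) on { 'a' }; E → Y T x with FOLLOW(E) on { 'a', 'n', 'x' }; E → a ')' ')' with FOLLOW(E) on { 'a' }; T → a x n with FOLLOW(T) on { 'a' }

A FIRST/FOLLOW conflict occurs when a non-terminal N has a nullable alternative N → β (β ⇒* ε) and another alternative N → α with FIRST(α) ∩ FOLLOW(N) ≠ ∅: on such a lookahead the parser cannot decide between expanding α and letting N vanish via β.

Nullable non-terminals: E, F, T, Y.
FIRST sets used below: FIRST(T) = { 'a', ε }, FIRST(Y) = { 'a', 'n', 'x', ε }, FIRST(E) = { 'a', 'n', 'x', ε }, FIRST(F) = { 'a', 'n', 'x', ε }

E: nullable alternative(s) E → T; FOLLOW(E) = { $, 'a', 'n', 'x' }
  E → T: FIRST \ {ε} = { 'a' } — this is the only nullable alternative, skip
  E → Y T x: FIRST \ {ε} = { 'a', 'n', 'x' } — overlaps FOLLOW(E) on { 'a', 'n', 'x' }: CONFLICT
  E → a ) ): FIRST \ {ε} = { 'a' } — overlaps FOLLOW(E) on { 'a' }: CONFLICT

F: nullable alternative(s) F → E T T; FOLLOW(F) = { $, 'a', 'n', 'x' }
  F → E T T: FIRST \ {ε} = { 'a', 'n', 'x' } — this is the only nullable alternative, skip
  F → a: FIRST \ {ε} = { 'a' } — overlaps FOLLOW(F) on { 'a' }: CONFLICT

T: nullable alternative(s) T → ε; FOLLOW(T) = { $, 'a', 'n', 'x' }
  T → ε: FIRST \ {ε} = { } — this is the only nullable alternative, skip
  T → a x n: FIRST \ {ε} = { 'a' } — overlaps FOLLOW(T) on { 'a' }: CONFLICT

Y: nullable alternative(s) Y → F T; FOLLOW(Y) = { $, 'a', 'n', 'x' }
  Y → Y n F: FIRST \ {ε} = { 'a', 'n', 'x' } — overlaps FOLLOW(Y) on { 'a', 'n', 'x' }: CONFLICT
  Y → F T: FIRST \ {ε} = { 'a', 'n', 'x' } — this is the only nullable alternative, skip

So the grammar has 5 FIRST/FOLLOW conflicts (marked CONFLICT above).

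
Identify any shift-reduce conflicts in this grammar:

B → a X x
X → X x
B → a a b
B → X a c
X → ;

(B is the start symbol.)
A shift-reduce conflict occurs when an LR(0) state has both:
  - a complete (reduce) item [A → α .] (dot at the end), and
  - a shift item [B → β . c γ] (dot before a terminal).

Augment with B' → B and build the canonical LR(0) collection (I0 = CLOSURE({[B' → . B]}), then GOTO on every symbol after a dot until no new states appear). It has 12 states:
  I0: { [B → . X a c], [B → . a X x], [B → . a a b], [B' → . B], [X → . ;], [X → . X x] }  — shift
  I1: { [X → ; .] }  — reduce
  I2: { [B' → B .] }  — accept
  I3: { [B → X . a c], [X → X . x] }  — shift
  I4: { [B → a . X x], [B → a . a b], [X → . ;], [X → . X x] }  — shift
  I5: { [B → a X . x], [X → X . x] }  — shift
  I6: { [B → a a . b] }  — shift
  I7: { [B → a a b .] }  — reduce
  I8: { [B → a X x .], [X → X x .] }  — 2 reduces
  I9: { [B → X a . c] }  — shift
  I10: { [X → X x .] }  — reduce
  I11: { [B → X a c .] }  — reduce

No state contains both a complete item and a shift item.

Answer: No shift-reduce conflicts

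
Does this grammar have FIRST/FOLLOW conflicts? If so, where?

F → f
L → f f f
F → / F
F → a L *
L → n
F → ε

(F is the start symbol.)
A FIRST/FOLLOW conflict occurs when a non-terminal N has a nullable alternative N → β (β ⇒* ε) and another alternative N → α with FIRST(α) ∩ FOLLOW(N) ≠ ∅: on such a lookahead the parser cannot decide between expanding α and letting N vanish via β.

Nullable non-terminals: F.

F: nullable alternative(s) F → ε; FOLLOW(F) = { $ }
  F → f: FIRST \ {ε} = { 'f' } — disjoint from FOLLOW(F)
  F → / F: FIRST \ {ε} = { '/' } — disjoint from FOLLOW(F)
  F → a L *: FIRST \ {ε} = { 'a' } — disjoint from FOLLOW(F)
  F → ε: FIRST \ {ε} = { } — this is the only nullable alternative, skip

L has no nullable alternative, so no FIRST/FOLLOW check is needed there.

No FIRST/FOLLOW conflicts found.

Answer: No FIRST/FOLLOW conflicts.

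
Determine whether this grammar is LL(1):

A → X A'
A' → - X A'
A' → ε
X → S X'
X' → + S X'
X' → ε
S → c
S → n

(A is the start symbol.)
A grammar is LL(1) if for each non-terminal N with multiple productions, the predict sets of those productions are pairwise disjoint, where PREDICT(N → α) = (FIRST(α) \ {ε}) ∪ (FOLLOW(N) if α ⇒* ε).

Relevant sets:
  FOLLOW(A') = { $ }
  FOLLOW(X') = { $, '-' }

For A':
  PREDICT(A' → '-' X A') = { '-' }
  PREDICT(A' → ε) = { $ }
For X':
  PREDICT(X' → '+' S X') = { '+' }
  PREDICT(X' → ε) = { $, '-' }
For S:
  PREDICT(S → c) = { 'c' }
  PREDICT(S → n) = { 'n' }
A, X have a single production, so nothing to check there.

All predict sets are disjoint. The grammar IS LL(1).

Answer: Yes, the grammar is LL(1).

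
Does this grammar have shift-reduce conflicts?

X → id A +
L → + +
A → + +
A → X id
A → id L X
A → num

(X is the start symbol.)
A shift-reduce conflict occurs when an LR(0) state has both:
  - a complete (reduce) item [A → α .] (dot at the end), and
  - a shift item [B → β . c γ] (dot before a terminal).

Augment with X' → X and build the canonical LR(0) collection (I0 = CLOSURE({[X' → . X]}), then GOTO on every symbol after a dot until no new states appear). It has 15 states:
  I0: { [X → . id A +], [X' → . X] }  — shift
  I1: { [X' → X .] }  — accept
  I2: { [A → . + +], [A → . X id], [A → . id L X], [A → . num], [X → . id A +], [X → id . A +] }  — shift
  I3: { [A → + . +] }  — shift
  I4: { [X → id A . +] }  — shift
  I5: { [A → X . id] }  — shift
  I6: { [A → . + +], [A → . X id], [A → . id L X], [A → . num], [A → id . L X], [L → . + +], [X → . id A +], [X → id . A +] }  — shift
  I7: { [A → num .] }  — reduce
  I8: { [A → + . +], [L → + . +] }  — shift
  I9: { [A → id L . X], [X → . id A +] }  — shift
  I10: { [A → id L X .] }  — reduce
  I11: { [A → + + .], [L → + + .] }  — 2 reduces
  I12: { [A → X id .] }  — reduce
  I13: { [X → id A + .] }  — reduce
  I14: { [A → + + .] }  — reduce

No state contains both a complete item and a shift item.

Answer: No shift-reduce conflicts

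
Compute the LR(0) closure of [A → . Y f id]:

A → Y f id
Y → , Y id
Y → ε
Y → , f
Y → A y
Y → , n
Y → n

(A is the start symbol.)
{ [A → . Y f id], [Y → . , Y id], [Y → . , f], [Y → . , n], [Y → . A y], [Y → . n], [Y → .] }

To compute CLOSURE, for each item [A → α.Bβ] where B is a non-terminal, add [B → .γ] for all productions B → γ; repeat for the newly added items until nothing changes.

Start with: [A → . Y f id]
  [A → . Y f id] has the dot before Y: add [Y → . , Y id], [Y → .], [Y → . , f], [Y → . A y], [Y → . , n], [Y → . n]
  [Y → . A y] has the dot before A: all A-items already present
No further items can be added.

CLOSURE = { [A → . Y f id], [Y → . , Y id], [Y → . , f], [Y → . , n], [Y → . A y], [Y → . n], [Y → .] }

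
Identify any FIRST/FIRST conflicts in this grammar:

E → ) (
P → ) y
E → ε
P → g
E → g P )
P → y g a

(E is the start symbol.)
No FIRST/FIRST conflicts.

Productions for E:
  E → ) (: FIRST = { ')' }
  E → ε: FIRST = { ε }
  E → g P ): FIRST = { 'g' }
Productions for P:
  P → ) y: FIRST = { ')' }
  P → g: FIRST = { 'g' }
  P → y g a: FIRST = { 'y' }

All alternatives of each non-terminal have pairwise disjoint FIRST sets.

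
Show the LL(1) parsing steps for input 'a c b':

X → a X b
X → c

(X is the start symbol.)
LL(1) parsing maintains a stack (initially the start symbol over $) and the input. At each step: if the stack top is a terminal, match it against the current input token; if it is a non-terminal N, replace it with the RHS of M[N, lookahead] (the unique production whose predict set contains the lookahead).

Stack is shown with the top on the left.

Stack    Input    Action
------------------------
X $      a c b $  output X → a X b
a X b $  a c b $  match 'a'
X b $    c b $    output X → c
c b $    c b $    match 'c'
b $      b $      match 'b'
$        $        accept

The string is accepted.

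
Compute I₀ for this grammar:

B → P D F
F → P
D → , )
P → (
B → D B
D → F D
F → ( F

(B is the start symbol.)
First, augment the grammar with B' → B
I₀ = CLOSURE({ [B' → . B] }):
  [B' → . B] has the dot before B: add [B → . P D F], [B → . D B]
  [B → . P D F] has the dot before P: add [P → . (]
  [B → . D B] has the dot before D: add [D → . , )], [D → . F D]
  [D → . F D] has the dot before F: add [F → . P], [F → . ( F]
No further items can be added.

I₀ = { [B → . D B], [B → . P D F], [B' → . B], [D → . , )], [D → . F D], [F → . ( F], [F → . P], [P → . (] }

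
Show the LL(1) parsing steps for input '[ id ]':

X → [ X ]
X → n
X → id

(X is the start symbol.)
LL(1) parsing maintains a stack (initially the start symbol over $) and the input. At each step: if the stack top is a terminal, match it against the current input token; if it is a non-terminal N, replace it with the RHS of M[N, lookahead] (the unique production whose predict set contains the lookahead).

Stack is shown with the top on the left.

Stack    Input     Action
-------------------------
X $      [ id ] $  output X → [ X ]
[ X ] $  [ id ] $  match '['
X ] $    id ] $    output X → id
id ] $   id ] $    match 'id'
] $      ] $       match ']'
$        $         accept

The string is accepted.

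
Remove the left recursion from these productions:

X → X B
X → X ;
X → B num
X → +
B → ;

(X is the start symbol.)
X → B num X'
X → + X'
X' → B X'
X' → ; X'
X' → ε
B → ;

X is directly left-recursive. The standard transformation for
  A → A α₁ | ... | A α_m | β₁ | ... | β_n
is
  A  → β₁ A' | ... | β_n A'
  A' → α₁ A' | ... | α_m A' | ε

X → B num becomes X → B num X'
X → + becomes X → + X'
X → X B becomes X' → B X'
X → X ; becomes X' → ; X'
Add X' → ε

Productions for other non-terminals are unchanged:
  B → ;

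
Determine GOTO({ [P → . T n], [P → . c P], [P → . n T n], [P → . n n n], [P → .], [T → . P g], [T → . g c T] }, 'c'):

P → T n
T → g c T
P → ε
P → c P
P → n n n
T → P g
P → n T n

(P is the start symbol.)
GOTO(I, 'c') = CLOSURE({ [A → αX.β] : [A → α.Xβ] ∈ I, X = 'c' })

Items with dot before 'c', with the dot advanced:
  [P → . c P] → [P → c . P]
Closure of the advanced items:
  [P → c . P] has the dot before P: add [P → . T n], [P → .], [P → . c P], [P → . n n n], [P → . n T n]
  [P → . T n] has the dot before T: add [T → . g c T], [T → . P g]

GOTO = { [P → . T n], [P → . c P], [P → . n T n], [P → . n n n], [P → .], [P → c . P], [T → . P g], [T → . g c T] }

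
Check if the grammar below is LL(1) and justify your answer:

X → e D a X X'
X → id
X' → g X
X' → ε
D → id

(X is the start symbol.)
No. Predict set conflict for X': { 'g' }

Relevant sets:
  FOLLOW(X') = { $, 'g' }

For X:
  PREDICT(X → e D a X X') = { 'e' }
  PREDICT(X → id) = { 'id' }
For X':
  PREDICT(X' → g X) = { 'g' }
  PREDICT(X' → ε) = { $, 'g' }
D has a single production, so nothing to check there.

Conflict found: Predict set conflict for X': { 'g' }
The grammar is NOT LL(1).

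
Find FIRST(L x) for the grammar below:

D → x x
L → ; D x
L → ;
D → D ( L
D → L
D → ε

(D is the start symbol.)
FIRST sets of the non-terminals involved (from the grammar, by fixed-point iteration):
  FIRST(L) = { ';' }

To compute FIRST(L x), process the symbols left to right:
Symbol L is a non-terminal. Add FIRST(L) \ {ε} = { ';' }
L is not nullable (ε ∉ FIRST(L)), so stop here.
FIRST(L x) = { ';' }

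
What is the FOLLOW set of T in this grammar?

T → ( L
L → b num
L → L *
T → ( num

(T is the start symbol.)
T is the start symbol, so $ ∈ FOLLOW(T).
T does not occur on any right-hand side.

Taking the union: FOLLOW(T) = { $ }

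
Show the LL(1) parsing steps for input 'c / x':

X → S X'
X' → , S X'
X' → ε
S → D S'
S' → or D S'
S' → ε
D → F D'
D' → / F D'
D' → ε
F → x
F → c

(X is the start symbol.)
LL(1) parsing maintains a stack (initially the start symbol over $) and the input. At each step: if the stack top is a terminal, match it against the current input token; if it is a non-terminal N, replace it with the RHS of M[N, lookahead] (the unique production whose predict set contains the lookahead).

Stack is shown with the top on the left.

Stack           Input    Action
-------------------------------
X $             c / x $  output X → S X'
S X' $          c / x $  output S → D S'
D S' X' $       c / x $  output D → F D'
F D' S' X' $    c / x $  output F → c
c D' S' X' $    c / x $  match 'c'
D' S' X' $      / x $    output D' → / F D'
/ F D' S' X' $  / x $    match '/'
F D' S' X' $    x $      output F → x
x D' S' X' $    x $      match 'x'
D' S' X' $      $        output D' → ε
S' X' $         $        output S' → ε
X' $            $        output X' → ε
$               $        accept

The string is accepted.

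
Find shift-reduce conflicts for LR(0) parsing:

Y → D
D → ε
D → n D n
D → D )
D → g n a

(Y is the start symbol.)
Yes — I0: [D → .] vs [D → . g n a]; I1: [Y → D .] vs [D → D . )]; I4: [D → .] vs [D → . g n a]

A shift-reduce conflict occurs when an LR(0) state has both:
  - a complete (reduce) item [A → α .] (dot at the end), and
  - a shift item [B → β . c γ] (dot before a terminal).

Augment with Y' → Y and build the canonical LR(0) collection (I0 = CLOSURE({[Y' → . Y]}), then GOTO on every symbol after a dot until no new states appear). It has 10 states:
  I0: { [D → . D )], [D → . g n a], [D → . n D n], [D → .], [Y → . D], [Y' → . Y] }  — shift, reduce
  I1: { [D → D . )], [Y → D .] }  — shift, reduce
  I2: { [Y' → Y .] }  — accept
  I3: { [D → g . n a] }  — shift
  I4: { [D → . D )], [D → . g n a], [D → . n D n], [D → .], [D → n . D n] }  — shift, reduce
  I5: { [D → D . )], [D → n D . n] }  — shift
  I6: { [D → D ) .] }  — reduce
  I7: { [D → n D n .] }  — reduce
  I8: { [D → g n . a] }  — shift
  I9: { [D → g n a .] }  — reduce

I0 contains reduce item [D → .] and shift items [D → . g n a], [D → . n D n] — shift-reduce conflict.
I1 contains reduce item [Y → D .] and shift item [D → D . )] — shift-reduce conflict.
I4 contains reduce item [D → .] and shift items [D → . g n a], [D → . n D n] — shift-reduce conflict.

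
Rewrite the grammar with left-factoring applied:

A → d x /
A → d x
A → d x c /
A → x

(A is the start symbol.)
A → d x A'
A' → /
A' → ε
A' → c /
A → x

Left-factoring transforms A → αβ₁ | αβ₂ into A → αA' and A' → β₁ | β₂
(α is the longest common prefix among the alternatives). Repeat until
no nonterminal has two alternatives with a common prefix.

Round 1: A has alternatives sharing prefix 'd x'. Introduce A': A → d x A'
  Add: A' → /
  Add: A' → ε
  Add: A' → c /

No remaining common prefixes — done.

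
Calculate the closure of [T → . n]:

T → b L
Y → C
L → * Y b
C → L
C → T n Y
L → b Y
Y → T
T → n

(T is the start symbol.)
Start with: [T → . n]
The dot precedes the terminal n, so nothing is added.

CLOSURE = { [T → . n] }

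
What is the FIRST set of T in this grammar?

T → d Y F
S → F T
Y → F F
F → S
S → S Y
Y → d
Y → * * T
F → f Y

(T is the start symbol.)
{ 'd' }

From T → d Y F:
  - d is a terminal: add 'd' and stop

Collecting: FIRST(T) = { 'd' }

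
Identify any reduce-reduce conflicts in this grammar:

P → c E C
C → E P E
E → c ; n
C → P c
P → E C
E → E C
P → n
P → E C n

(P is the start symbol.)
A reduce-reduce conflict occurs when an LR(0) state has two complete items [A → α .] and [B → β .] — both call for a reduction, and with no lookahead the parser cannot choose between them.

Augment with P' → P and build the canonical LR(0) collection (I0 = CLOSURE({[P' → . P]}), then GOTO on every symbol after a dot until no new states appear). It has 19 states:
  I0: { [E → . E C], [E → . c ; n], [P → . E C n], [P → . E C], [P → . c E C], [P → . n], [P' → . P] }  — shift
  I1: { [C → . E P E], [C → . P c], [E → . E C], [E → . c ; n], [E → E . C], [P → . E C n], [P → . E C], [P → . c E C], [P → . n], [P → E . C n], [P → E . C] }  — shift
  I2: { [P' → P .] }  — accept
  I3: { [E → . E C], [E → . c ; n], [E → c . ; n], [P → c . E C] }  — shift
  I4: { [P → n .] }  — reduce
  I5: { [E → c ; . n] }  — shift
  I6: { [C → . E P E], [C → . P c], [E → . E C], [E → . c ; n], [E → E . C], [P → . E C n], [P → . E C], [P → . c E C], [P → . n], [P → c E . C] }  — shift
  I7: { [E → c . ; n] }  — shift
  I8: { [E → E C .], [P → c E C .] }  — 2 reduces
  I9: { [C → . E P E], [C → . P c], [C → E . P E], [E → . E C], [E → . c ; n], [E → E . C], [P → . E C n], [P → . E C], [P → . c E C], [P → . n], [P → E . C n], [P → E . C] }  — shift
  I10: { [C → P . c] }  — shift
  I11: { [C → P c .] }  — reduce
  I12: { [E → E C .], [P → E C . n], [P → E C .] }  — shift, 2 reduces
  I13: { [C → E P . E], [C → P . c], [E → . E C], [E → . c ; n] }  — shift
  I14: { [C → . E P E], [C → . P c], [C → E P E .], [E → . E C], [E → . c ; n], [E → E . C], [P → . E C n], [P → . E C], [P → . c E C], [P → . n] }  — shift, reduce
  I15: { [C → P c .], [E → c . ; n] }  — shift, reduce
  I16: { [E → E C .] }  — reduce
  I17: { [P → E C n .] }  — reduce
  I18: { [E → c ; n .] }  — reduce

I8 contains complete items [E → E C .], [P → c E C .] — reduce-reduce conflict.
I12 contains complete items [E → E C .], [P → E C .] — reduce-reduce conflict.

Answer: Yes — I8: [E → E C .] vs [P → c E C .]; I12: [E → E C .] vs [P → E C .]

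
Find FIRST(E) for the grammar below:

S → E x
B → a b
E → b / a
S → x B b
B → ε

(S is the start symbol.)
From E → b / a:
  - b is a terminal: add 'b' and stop

Collecting: FIRST(E) = { 'b' }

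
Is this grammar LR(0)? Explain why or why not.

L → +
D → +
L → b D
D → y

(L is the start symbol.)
A grammar is LR(0) if no state in the canonical LR(0) collection has:
  - both a shift item (dot before a terminal) and a complete item (shift-reduce conflict), or
  - two or more complete items (reduce-reduce conflict; the accept item [L' → L .] counts as a complete item here).

Augment with L' → L and build the canonical LR(0) collection (I0 = CLOSURE({[L' → . L]}), then GOTO on every symbol after a dot until no new states appear). It has 7 states:
  I0: { [L → . +], [L → . b D], [L' → . L] }  — shift
  I1: { [L → + .] }  — reduce
  I2: { [L' → L .] }  — accept
  I3: { [D → . +], [D → . y], [L → b . D] }  — shift
  I4: { [D → + .] }  — reduce
  I5: { [L → b D .] }  — reduce
  I6: { [D → y .] }  — reduce

Every state is either a pure shift/goto state or contains exactly one complete item and nothing to shift — no conflicts. The grammar is LR(0).

Answer: Yes, the grammar is LR(0)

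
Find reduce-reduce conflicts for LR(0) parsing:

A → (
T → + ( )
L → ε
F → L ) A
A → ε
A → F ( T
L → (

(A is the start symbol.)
Yes — I0: [A → .] vs [L → .]; I1: [A → ( .] vs [L → ( .]; I5: [A → .] vs [L → .]

Augment with A' → A and build the canonical LR(0) collection (I0 = CLOSURE({[A' → . A]}), then GOTO on every symbol after a dot until no new states appear). It has 12 states:
  I0: { [A → . (], [A → . F ( T], [A → .], [A' → . A], [F → . L ) A], [L → . (], [L → .] }  — shift, 2 reduces
  I1: { [A → ( .], [L → ( .] }  — 2 reduces
  I2: { [A' → A .] }  — accept
  I3: { [A → F . ( T] }  — shift
  I4: { [F → L . ) A] }  — shift
  I5: { [A → . (], [A → . F ( T], [A → .], [F → . L ) A], [F → L ) . A], [L → . (], [L → .] }  — shift, 2 reduces
  I6: { [F → L ) A .] }  — reduce
  I7: { [A → F ( . T], [T → . + ( )] }  — shift
  I8: { [T → + . ( )] }  — shift
  I9: { [A → F ( T .] }  — reduce
  I10: { [T → + ( . )] }  — shift
  I11: { [T → + ( ) .] }  — reduce

I0 contains complete items [A → .], [L → .] — reduce-reduce conflict.
I1 contains complete items [A → ( .], [L → ( .] — reduce-reduce conflict.
I5 contains complete items [A → .], [L → .] — reduce-reduce conflict.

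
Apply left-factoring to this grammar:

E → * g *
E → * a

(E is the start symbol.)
Left-factoring transforms A → αβ₁ | αβ₂ into A → αA' and A' → β₁ | β₂
(α is the longest common prefix among the alternatives). Repeat until
no nonterminal has two alternatives with a common prefix.

Round 1: E has alternatives sharing prefix '*'. Introduce E': E → * E'
  Add: E' → g *
  Add: E' → a

No remaining common prefixes — done.

Resulting grammar:
E → * E'
E' → g *
E' → a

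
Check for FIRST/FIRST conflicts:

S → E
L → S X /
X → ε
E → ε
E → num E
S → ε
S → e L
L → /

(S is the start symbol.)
Yes. S → E / S → ε on { ε }; L → S X '/' / L → '/' on { '/' }

FIRST sets of the non-terminals at (or reachable through a nullable prefix from) the front of some alternative:
  FIRST(E) = { 'num', ε }
  FIRST(S) = { 'e', 'num', ε }
  FIRST(X) = { ε }

Productions for S:
  S → E: FIRST = { 'num', ε }
  S → ε: FIRST = { ε }
  S → e L: FIRST = { 'e' }
Productions for L:
  L → S X /: FIRST = { '/', 'e', 'num' }
  L → /: FIRST = { '/' }
Productions for E:
  E → ε: FIRST = { ε }
  E → num E: FIRST = { 'num' }
X has only one production, so no FIRST/FIRST conflict is possible there.

Conflict for S: S → E and S → ε
  Overlap: { ε }
Conflict for L: L → S X / and L → /
  Overlap: { '/' }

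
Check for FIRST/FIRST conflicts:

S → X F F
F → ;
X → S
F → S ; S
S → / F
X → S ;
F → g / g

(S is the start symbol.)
FIRST sets of the non-terminals at (or reachable through a nullable prefix from) the front of some alternative:
  FIRST(X) = { '/' }
  FIRST(S) = { '/' }

Productions for S:
  S → X F F: FIRST = { '/' }
  S → / F: FIRST = { '/' }
Productions for F:
  F → ;: FIRST = { ';' }
  F → S ; S: FIRST = { '/' }
  F → g / g: FIRST = { 'g' }
Productions for X:
  X → S: FIRST = { '/' }
  X → S ;: FIRST = { '/' }

Conflict for S: S → X F F and S → / F
  Overlap: { '/' }
Conflict for X: X → S and X → S ;
  Overlap: { '/' }

Answer: Yes. S → X F F / S → '/' F on { '/' }; X → S / X → S ';' on { '/' }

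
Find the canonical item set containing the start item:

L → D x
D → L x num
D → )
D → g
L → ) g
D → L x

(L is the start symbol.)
{ [D → . )], [D → . L x num], [D → . L x], [D → . g], [L → . ) g], [L → . D x], [L' → . L] }

First, augment the grammar with L' → L
I₀ = CLOSURE({ [L' → . L] }):
  [L' → . L] has the dot before L: add [L → . D x], [L → . ) g]
  [L → . D x] has the dot before D: add [D → . L x num], [D → . )], [D → . g], [D → . L x]
No further items can be added.

I₀ = { [D → . )], [D → . L x num], [D → . L x], [D → . g], [L → . ) g], [L → . D x], [L' → . L] }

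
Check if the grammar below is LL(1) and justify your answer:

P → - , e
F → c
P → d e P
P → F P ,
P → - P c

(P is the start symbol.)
No. Predict set conflict for P: { '-' }

A grammar is LL(1) if for each non-terminal N with multiple productions, the predict sets of those productions are pairwise disjoint, where PREDICT(N → α) = (FIRST(α) \ {ε}) ∪ (FOLLOW(N) if α ⇒* ε).

Relevant sets:
  FIRST(F) = { 'c' }

For P:
  PREDICT(P → '-' ',' e) = { '-' }
  PREDICT(P → d e P) = { 'd' }
  PREDICT(P → F P ',') = { 'c' }
  PREDICT(P → '-' P c) = { '-' }
F has a single production, so nothing to check there.

Conflict found: Predict set conflict for P: { '-' }
The grammar is NOT LL(1).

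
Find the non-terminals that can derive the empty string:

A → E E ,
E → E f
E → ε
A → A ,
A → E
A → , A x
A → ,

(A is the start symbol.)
{ 'A', 'E' }

A non-terminal is nullable if it can derive ε (the empty string): either it has an ε-production, or it has a production whose right-hand side consists entirely of nullable non-terminals.

ε-productions: E → ε
So E is immediately nullable.
A → E: every symbol on the right is nullable, so A is nullable too.
Every non-terminal is now nullable.
Nullable = { 'A', 'E' }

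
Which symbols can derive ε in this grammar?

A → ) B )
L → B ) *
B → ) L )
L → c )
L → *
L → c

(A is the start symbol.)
A non-terminal is nullable if it can derive ε (the empty string): either it has an ε-production, or it has a production whose right-hand side consists entirely of nullable non-terminals.

There are no ε-productions, so no non-terminal can derive ε.
No non-terminals are nullable.

Answer: None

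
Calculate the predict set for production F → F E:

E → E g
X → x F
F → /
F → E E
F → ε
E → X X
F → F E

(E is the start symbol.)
{ '/', 'x' }

PREDICT(F → F E) = (FIRST(RHS) \ {ε}) ∪ (FOLLOW(F) if ε ∈ FIRST(RHS), i.e. RHS ⇒* ε)
FIRST(F) = { '/', 'x', ε }
FIRST(E) = { 'x' }
FIRST(F E) = { '/', 'x' }
ε ∉ FIRST(F E), so FOLLOW(F) is not added.
PREDICT(F → F E) = { '/', 'x' }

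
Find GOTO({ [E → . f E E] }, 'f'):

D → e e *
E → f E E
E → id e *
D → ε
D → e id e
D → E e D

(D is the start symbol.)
GOTO(I, 'f') = CLOSURE({ [A → αX.β] : [A → α.Xβ] ∈ I, X = 'f' })

Items with dot before 'f', with the dot advanced:
  [E → . f E E] → [E → f . E E]
Closure of the advanced items:
  [E → f . E E] has the dot before E: add [E → . f E E], [E → . id e *]

GOTO = { [E → . f E E], [E → . id e *], [E → f . E E] }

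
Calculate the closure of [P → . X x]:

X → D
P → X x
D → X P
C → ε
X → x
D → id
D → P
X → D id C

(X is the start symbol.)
{ [D → . P], [D → . X P], [D → . id], [P → . X x], [X → . D id C], [X → . D], [X → . x] }

Start with: [P → . X x]
  [P → . X x] has the dot before X: add [X → . D], [X → . x], [X → . D id C]
  [X → . D] has the dot before D: add [D → . X P], [D → . id], [D → . P]
  [D → . P] has the dot before P: all P-items already present
No further items can be added.

CLOSURE = { [D → . P], [D → . X P], [D → . id], [P → . X x], [X → . D id C], [X → . D], [X → . x] }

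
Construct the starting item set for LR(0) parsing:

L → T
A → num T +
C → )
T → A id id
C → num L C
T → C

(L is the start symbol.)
First, augment the grammar with L' → L
I₀ = CLOSURE({ [L' → . L] }):
  [L' → . L] has the dot before L: add [L → . T]
  [L → . T] has the dot before T: add [T → . A id id], [T → . C]
  [T → . A id id] has the dot before A: add [A → . num T +]
  [T → . C] has the dot before C: add [C → . )], [C → . num L C]
No further items can be added.

I₀ = { [A → . num T +], [C → . )], [C → . num L C], [L → . T], [L' → . L], [T → . A id id], [T → . C] }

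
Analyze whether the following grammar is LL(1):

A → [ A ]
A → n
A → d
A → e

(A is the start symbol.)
Yes, the grammar is LL(1).

A grammar is LL(1) if for each non-terminal N with multiple productions, the predict sets of those productions are pairwise disjoint, where PREDICT(N → α) = (FIRST(α) \ {ε}) ∪ (FOLLOW(N) if α ⇒* ε).

For A:
  PREDICT(A → '[' A ']') = { '[' }
  PREDICT(A → n) = { 'n' }
  PREDICT(A → d) = { 'd' }
  PREDICT(A → e) = { 'e' }

All predict sets are disjoint. The grammar IS LL(1).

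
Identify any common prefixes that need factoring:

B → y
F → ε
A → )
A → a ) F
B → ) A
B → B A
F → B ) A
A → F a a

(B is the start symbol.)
Left-factoring is needed when two productions for the same non-terminal
share a common prefix on the right-hand side.

Productions for B:
  B → y
  B → ) A
  B → B A
Productions for F:
  F → ε
  F → B ) A
Productions for A:
  A → )
  A → a ) F
  A → F a a

No common prefixes found.

Answer: No, left-factoring is not needed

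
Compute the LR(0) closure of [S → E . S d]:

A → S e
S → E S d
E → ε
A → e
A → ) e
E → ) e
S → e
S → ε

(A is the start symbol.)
{ [E → . ) e], [E → .], [S → . E S d], [S → . e], [S → .], [S → E . S d] }

To compute CLOSURE, for each item [A → α.Bβ] where B is a non-terminal, add [B → .γ] for all productions B → γ; repeat for the newly added items until nothing changes.

Start with: [S → E . S d]
  [S → E . S d] has the dot before S: add [S → . E S d], [S → . e], [S → .]
  [S → . E S d] has the dot before E: add [E → .], [E → . ) e]
No further items can be added.

CLOSURE = { [E → . ) e], [E → .], [S → . E S d], [S → . e], [S → .], [S → E . S d] }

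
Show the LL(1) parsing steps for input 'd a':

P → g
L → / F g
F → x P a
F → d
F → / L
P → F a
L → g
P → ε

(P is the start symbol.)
LL(1) parsing maintains a stack (initially the start symbol over $) and the input. At each step: if the stack top is a terminal, match it against the current input token; if it is a non-terminal N, replace it with the RHS of M[N, lookahead] (the unique production whose predict set contains the lookahead).

Stack is shown with the top on the left.

Stack  Input  Action
--------------------
P $    d a $  output P → F a
F a $  d a $  output F → d
d a $  d a $  match 'd'
a $    a $    match 'a'
$      $      accept

The string is accepted.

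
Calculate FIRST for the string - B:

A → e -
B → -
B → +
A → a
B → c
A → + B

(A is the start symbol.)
To compute FIRST(- B), process the symbols left to right:
Symbol - is a terminal. Add '-' and stop.
FIRST(- B) = { '-' }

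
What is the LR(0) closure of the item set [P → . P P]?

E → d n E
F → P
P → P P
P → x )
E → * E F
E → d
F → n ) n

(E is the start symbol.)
{ [P → . P P], [P → . x )] }

To compute CLOSURE, for each item [A → α.Bβ] where B is a non-terminal, add [B → .γ] for all productions B → γ; repeat for the newly added items until nothing changes.

Start with: [P → . P P]
  [P → . P P] has the dot before P: add [P → . x )]
No further items can be added.

CLOSURE = { [P → . P P], [P → . x )] }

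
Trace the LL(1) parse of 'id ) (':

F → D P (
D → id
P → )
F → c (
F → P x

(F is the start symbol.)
LL(1) parsing maintains a stack (initially the start symbol over $) and the input. At each step: if the stack top is a terminal, match it against the current input token; if it is a non-terminal N, replace it with the RHS of M[N, lookahead] (the unique production whose predict set contains the lookahead).

Stack is shown with the top on the left.

Stack     Input     Action
--------------------------
F $       id ) ( $  output F → D P (
D P ( $   id ) ( $  output D → id
id P ( $  id ) ( $  match 'id'
P ( $     ) ( $     output P → )
) ( $     ) ( $     match ')'
( $       ( $       match '('
$         $         accept

The string is accepted.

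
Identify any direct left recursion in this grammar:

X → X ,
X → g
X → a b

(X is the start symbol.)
Yes, X is left-recursive

Direct left recursion occurs when N → N α for some non-terminal N (the right-hand side begins with the left-hand side itself).

X → X ,: LEFT RECURSIVE (starts with X)
X → g: starts with g
X → a b: starts with a

The grammar has direct left recursion on: X.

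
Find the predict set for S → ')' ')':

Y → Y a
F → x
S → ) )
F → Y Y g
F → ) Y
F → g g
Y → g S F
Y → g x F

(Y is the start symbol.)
PREDICT(S → ')' ')') = (FIRST(RHS) \ {ε}) ∪ (FOLLOW(S) if ε ∈ FIRST(RHS), i.e. RHS ⇒* ε)
FIRST(')' ')') = { ')' }
ε ∉ FIRST(')' ')'), so FOLLOW(S) is not added.
PREDICT(S → ')' ')') = { ')' }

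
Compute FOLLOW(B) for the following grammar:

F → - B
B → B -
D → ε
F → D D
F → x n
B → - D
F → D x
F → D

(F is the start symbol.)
In F → - B: B is at the end, add FOLLOW(F)
In B → B -: B is followed by '-', add FIRST('-') \ {ε} = { '-' }

The FOLLOW sets referred to above (computed the same way, to a fixed point):
  FOLLOW(F) = { $ }

Taking the union: FOLLOW(B) = { $, '-' }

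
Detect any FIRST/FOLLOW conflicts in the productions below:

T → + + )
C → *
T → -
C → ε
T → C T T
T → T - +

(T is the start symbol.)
Nullable non-terminals: C.

C: nullable alternative(s) C → ε; FOLLOW(C) = { '*', '+', '-' }
  C → *: FIRST \ {ε} = { '*' } — overlaps FOLLOW(C) on { '*' }: CONFLICT
  C → ε: FIRST \ {ε} = { } — this is the only nullable alternative, skip

T has no nullable alternative, so no FIRST/FOLLOW check is needed there.

So the grammar has 1 FIRST/FOLLOW conflict (marked CONFLICT above).

Answer: Yes. C → '*' with FOLLOW(C) on { '*' }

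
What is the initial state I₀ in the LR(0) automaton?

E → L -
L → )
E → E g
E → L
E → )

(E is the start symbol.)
{ [E → . )], [E → . E g], [E → . L -], [E → . L], [E' → . E], [L → . )] }

First, augment the grammar with E' → E
I₀ = CLOSURE({ [E' → . E] }):
  [E' → . E] has the dot before E: add [E → . L -], [E → . E g], [E → . L], [E → . )]
  [E → . L -] has the dot before L: add [L → . )]
No further items can be added.

I₀ = { [E → . )], [E → . E g], [E → . L -], [E → . L], [E' → . E], [L → . )] }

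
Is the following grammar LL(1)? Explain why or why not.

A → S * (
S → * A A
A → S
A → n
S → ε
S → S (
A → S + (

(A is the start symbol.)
No. Predict set conflict for A: { '(', '*' }

Relevant sets:
  FIRST(S) = { '(', '*', ε }
  FOLLOW(A) = { $, '(', '*', '+', 'n' }
  FOLLOW(S) = { $, '(', '*', '+', 'n' }

For A:
  PREDICT(A → S '*' '(') = { '(', '*' }
  PREDICT(A → S) = { $, '(', '*', '+', 'n' }
  PREDICT(A → n) = { 'n' }
  PREDICT(A → S '+' '(') = { '(', '*', '+' }
For S:
  PREDICT(S → '*' A A) = { '*' }
  PREDICT(S → ε) = { $, '(', '*', '+', 'n' }
  PREDICT(S → S '(') = { '(', '*' }

Conflict found: Predict set conflict for A: { '(', '*' }
The grammar is NOT LL(1).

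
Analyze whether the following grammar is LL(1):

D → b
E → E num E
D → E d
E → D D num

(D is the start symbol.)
No. Predict set conflict for D: { 'b' }

Relevant sets:
  FIRST(E) = { 'b' }
  FIRST(D) = { 'b' }

For D:
  PREDICT(D → b) = { 'b' }
  PREDICT(D → E d) = { 'b' }
For E:
  PREDICT(E → E num E) = { 'b' }
  PREDICT(E → D D num) = { 'b' }

Conflict found: Predict set conflict for D: { 'b' }
The grammar is NOT LL(1).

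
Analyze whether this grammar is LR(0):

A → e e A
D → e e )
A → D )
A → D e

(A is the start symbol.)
Yes, the grammar is LR(0)

A grammar is LR(0) if no state in the canonical LR(0) collection has:
  - both a shift item (dot before a terminal) and a complete item (shift-reduce conflict), or
  - two or more complete items (reduce-reduce conflict; the accept item [A' → A .] counts as a complete item here).

Augment with A' → A and build the canonical LR(0) collection (I0 = CLOSURE({[A' → . A]}), then GOTO on every symbol after a dot until no new states appear). It has 9 states:
  I0: { [A → . D )], [A → . D e], [A → . e e A], [A' → . A], [D → . e e )] }  — shift
  I1: { [A' → A .] }  — accept
  I2: { [A → D . )], [A → D . e] }  — shift
  I3: { [A → e . e A], [D → e . e )] }  — shift
  I4: { [A → . D )], [A → . D e], [A → . e e A], [A → e e . A], [D → . e e )], [D → e e . )] }  — shift
  I5: { [D → e e ) .] }  — reduce
  I6: { [A → e e A .] }  — reduce
  I7: { [A → D ) .] }  — reduce
  I8: { [A → D e .] }  — reduce

Every state is either a pure shift/goto state or contains exactly one complete item and nothing to shift — no conflicts. The grammar is LR(0).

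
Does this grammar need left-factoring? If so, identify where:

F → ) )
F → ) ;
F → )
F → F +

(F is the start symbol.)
Yes, F has productions with common prefix ')'

Left-factoring is needed when two productions for the same non-terminal
share a common prefix on the right-hand side.

Productions for F:
  F → ) )
  F → ) ;
  F → )
  F → F +

Found common prefix ')' in productions for F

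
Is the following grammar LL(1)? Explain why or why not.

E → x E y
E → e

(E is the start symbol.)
A grammar is LL(1) if for each non-terminal N with multiple productions, the predict sets of those productions are pairwise disjoint, where PREDICT(N → α) = (FIRST(α) \ {ε}) ∪ (FOLLOW(N) if α ⇒* ε).

For E:
  PREDICT(E → x E y) = { 'x' }
  PREDICT(E → e) = { 'e' }

All predict sets are disjoint. The grammar IS LL(1).

Answer: Yes, the grammar is LL(1).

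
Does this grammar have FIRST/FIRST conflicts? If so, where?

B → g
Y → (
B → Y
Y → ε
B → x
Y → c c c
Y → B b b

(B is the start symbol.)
Yes. B → g / B → Y on { 'g' }; B → Y / B → x on { 'x' }; Y → '(' / Y → B b b on { '(' }; Y → c c c / Y → B b b on { 'c' }

A FIRST/FIRST conflict occurs when two productions N → α and N → β for the same non-terminal have FIRST(α) ∩ FIRST(β) ≠ ∅ (with ε ∈ FIRST of a nullable right-hand side, so two nullable alternatives also conflict).

FIRST sets of the non-terminals at (or reachable through a nullable prefix from) the front of some alternative:
  FIRST(Y) = { '(', 'b', 'c', 'g', 'x', ε }
  FIRST(B) = { '(', 'b', 'c', 'g', 'x', ε }

Productions for B:
  B → g: FIRST = { 'g' }
  B → Y: FIRST = { '(', 'b', 'c', 'g', 'x', ε }
  B → x: FIRST = { 'x' }
Productions for Y:
  Y → (: FIRST = { '(' }
  Y → ε: FIRST = { ε }
  Y → c c c: FIRST = { 'c' }
  Y → B b b: FIRST = { '(', 'b', 'c', 'g', 'x' }

Conflict for B: B → g and B → Y
  Overlap: { 'g' }
Conflict for B: B → Y and B → x
  Overlap: { 'x' }
Conflict for Y: Y → ( and Y → B b b
  Overlap: { '(' }
Conflict for Y: Y → c c c and Y → B b b
  Overlap: { 'c' }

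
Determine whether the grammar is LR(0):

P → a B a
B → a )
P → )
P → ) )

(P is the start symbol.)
A grammar is LR(0) if no state in the canonical LR(0) collection has:
  - both a shift item (dot before a terminal) and a complete item (shift-reduce conflict), or
  - two or more complete items (reduce-reduce conflict; the accept item [P' → P .] counts as a complete item here).

Augment with P' → P and build the canonical LR(0) collection (I0 = CLOSURE({[P' → . P]}), then GOTO on every symbol after a dot until no new states appear). It has 9 states:
  I0: { [P → . ) )], [P → . )], [P → . a B a], [P' → . P] }  — shift
  I1: { [P → ) . )], [P → ) .] }  — shift, reduce
  I2: { [P' → P .] }  — accept
  I3: { [B → . a )], [P → a . B a] }  — shift
  I4: { [P → a B . a] }  — shift
  I5: { [B → a . )] }  — shift
  I6: { [B → a ) .] }  — reduce
  I7: { [P → a B a .] }  — reduce
  I8: { [P → ) ) .] }  — reduce

Conflict in state I1:
  Shift-reduce conflict between [P → ) .] and [P → ) . )]
So the grammar is NOT LR(0).

Answer: No. Shift-reduce conflict between [P → ) .] and [P → ) . )]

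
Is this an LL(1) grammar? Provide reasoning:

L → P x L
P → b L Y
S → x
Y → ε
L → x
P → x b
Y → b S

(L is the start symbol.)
No. Predict set conflict for L: { 'x' }

Relevant sets:
  FIRST(P) = { 'b', 'x' }
  FOLLOW(Y) = { 'x' }

For L:
  PREDICT(L → P x L) = { 'b', 'x' }
  PREDICT(L → x) = { 'x' }
For P:
  PREDICT(P → b L Y) = { 'b' }
  PREDICT(P → x b) = { 'x' }
For Y:
  PREDICT(Y → ε) = { 'x' }
  PREDICT(Y → b S) = { 'b' }
S has a single production, so nothing to check there.

Conflict found: Predict set conflict for L: { 'x' }
The grammar is NOT LL(1).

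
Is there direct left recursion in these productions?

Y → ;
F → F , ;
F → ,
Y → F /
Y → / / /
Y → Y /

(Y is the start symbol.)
Direct left recursion occurs when N → N α for some non-terminal N (the right-hand side begins with the left-hand side itself).

Y → ;: starts with ';'
F → F , ;: LEFT RECURSIVE (starts with F)
F → ,: starts with ','
Y → F /: starts with F
Y → / / /: starts with '/'
Y → Y /: LEFT RECURSIVE (starts with Y)

The grammar has direct left recursion on: F, Y.

Answer: Yes, F, Y are left-recursive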